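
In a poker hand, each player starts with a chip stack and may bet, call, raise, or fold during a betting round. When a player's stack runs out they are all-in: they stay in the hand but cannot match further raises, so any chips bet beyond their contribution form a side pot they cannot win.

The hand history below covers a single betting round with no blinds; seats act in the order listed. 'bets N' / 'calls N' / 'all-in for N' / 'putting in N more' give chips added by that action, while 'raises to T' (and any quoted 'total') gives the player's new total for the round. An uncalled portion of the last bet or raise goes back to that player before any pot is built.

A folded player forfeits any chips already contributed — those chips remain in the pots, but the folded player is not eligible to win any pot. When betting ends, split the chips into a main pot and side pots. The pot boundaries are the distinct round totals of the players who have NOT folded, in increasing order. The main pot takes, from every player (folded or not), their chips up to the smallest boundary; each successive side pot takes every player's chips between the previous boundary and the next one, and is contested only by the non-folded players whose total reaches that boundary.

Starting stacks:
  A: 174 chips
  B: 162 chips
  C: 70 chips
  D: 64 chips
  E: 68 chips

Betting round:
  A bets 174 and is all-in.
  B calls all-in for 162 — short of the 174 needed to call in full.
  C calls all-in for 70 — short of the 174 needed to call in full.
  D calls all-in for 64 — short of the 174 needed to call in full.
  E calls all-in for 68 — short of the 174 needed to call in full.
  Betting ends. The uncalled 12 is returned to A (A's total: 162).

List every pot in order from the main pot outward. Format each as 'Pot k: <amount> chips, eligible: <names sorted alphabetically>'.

Pot 1: 320 chips, eligible: A, B, C, D, E
Pot 2: 16 chips, eligible: A, B, C, E
Pot 3: 6 chips, eligible: A, B, C
Pot 4: 184 chips, eligible: A, B

Derivation:
Contributions (after 12 returned to A): A=162, B=162, C=70, D=64, E=68
Pot levels (distinct totals of non-folded players): 64, 68, 70, 162
Layer 1-64: 64 each from A, B, C, D, E = 64*5 = 320 chips; eligible A, B, C, D, E
Layer 65-68: 4 each from A, B, C, E = 4*4 = 16 chips; eligible A, B, C, E
Layer 69-70: 2 each from A, B, C = 2*3 = 6 chips; eligible A, B, C
Layer 71-162: 92 each from A, B = 92*2 = 184 chips; eligible A, B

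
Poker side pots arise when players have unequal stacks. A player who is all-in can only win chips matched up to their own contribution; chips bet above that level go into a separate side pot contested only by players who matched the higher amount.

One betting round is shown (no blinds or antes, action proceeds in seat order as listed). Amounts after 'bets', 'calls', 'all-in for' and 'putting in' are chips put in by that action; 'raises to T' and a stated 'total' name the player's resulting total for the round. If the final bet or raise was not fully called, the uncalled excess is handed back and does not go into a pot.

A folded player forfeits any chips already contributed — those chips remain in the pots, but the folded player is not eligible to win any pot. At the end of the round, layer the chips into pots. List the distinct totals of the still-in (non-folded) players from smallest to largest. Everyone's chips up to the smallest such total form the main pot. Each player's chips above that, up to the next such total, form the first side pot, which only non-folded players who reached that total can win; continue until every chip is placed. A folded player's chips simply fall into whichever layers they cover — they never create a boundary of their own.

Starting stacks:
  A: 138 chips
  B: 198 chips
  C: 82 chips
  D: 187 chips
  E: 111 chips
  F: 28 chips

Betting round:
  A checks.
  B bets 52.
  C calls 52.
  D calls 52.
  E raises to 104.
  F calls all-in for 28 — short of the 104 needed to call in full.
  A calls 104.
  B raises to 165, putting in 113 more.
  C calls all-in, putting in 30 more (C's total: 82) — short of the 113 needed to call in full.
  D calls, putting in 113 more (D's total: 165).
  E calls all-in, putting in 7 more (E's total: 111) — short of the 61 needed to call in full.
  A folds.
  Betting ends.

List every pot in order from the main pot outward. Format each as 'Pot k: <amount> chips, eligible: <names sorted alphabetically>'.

Pot 1: 168 chips, eligible: B, C, D, E, F
Pot 2: 270 chips, eligible: B, C, D, E
Pot 3: 109 chips, eligible: B, D, E
Pot 4: 108 chips, eligible: B, D

Derivation:
Contributions: A=104, B=165, C=82, D=165, E=111, F=28
Folded: A
Pot levels (distinct totals of non-folded players): 28, 82, 111, 165
Layer 1-28: 28 each from A, B, C, D, E, F = 28*6 = 168 chips; eligible B, C, D, E, F
Layer 29-82: 54 each from A, B, C, D, E = 54*5 = 270 chips; eligible B, C, D, E
Layer 83-111: A 22 + B 29 + D 29 + E 29 = 109 chips; eligible B, D, E
Layer 112-165: 54 each from B, D = 54*2 = 108 chips; eligible B, D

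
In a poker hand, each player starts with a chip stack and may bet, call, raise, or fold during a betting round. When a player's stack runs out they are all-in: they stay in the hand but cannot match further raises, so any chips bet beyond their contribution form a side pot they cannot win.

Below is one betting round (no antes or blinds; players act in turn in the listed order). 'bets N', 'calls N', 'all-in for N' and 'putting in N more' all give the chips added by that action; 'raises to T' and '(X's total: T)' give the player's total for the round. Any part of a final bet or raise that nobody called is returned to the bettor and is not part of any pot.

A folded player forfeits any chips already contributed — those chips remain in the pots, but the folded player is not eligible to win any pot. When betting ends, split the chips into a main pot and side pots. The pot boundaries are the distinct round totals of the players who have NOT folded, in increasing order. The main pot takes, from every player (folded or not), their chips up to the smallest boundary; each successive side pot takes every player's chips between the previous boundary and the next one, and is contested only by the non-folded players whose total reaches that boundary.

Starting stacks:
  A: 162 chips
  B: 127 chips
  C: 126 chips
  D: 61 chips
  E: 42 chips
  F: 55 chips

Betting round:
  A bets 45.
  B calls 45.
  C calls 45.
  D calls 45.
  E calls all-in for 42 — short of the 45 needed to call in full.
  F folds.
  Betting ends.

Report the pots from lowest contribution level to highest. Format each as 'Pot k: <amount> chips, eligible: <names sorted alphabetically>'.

Pot 1: 210 chips, eligible: A, B, C, D, E
Pot 2: 12 chips, eligible: A, B, C, D

Derivation:
Contributions: A=45, B=45, C=45, D=45, E=42
Folded: F
Pot levels (distinct totals of non-folded players): 42, 45
Layer 1-42: 42 each from A, B, C, D, E = 42*5 = 210 chips; eligible A, B, C, D, E
Layer 43-45: 3 each from A, B, C, D = 3*4 = 12 chips; eligible A, B, C, D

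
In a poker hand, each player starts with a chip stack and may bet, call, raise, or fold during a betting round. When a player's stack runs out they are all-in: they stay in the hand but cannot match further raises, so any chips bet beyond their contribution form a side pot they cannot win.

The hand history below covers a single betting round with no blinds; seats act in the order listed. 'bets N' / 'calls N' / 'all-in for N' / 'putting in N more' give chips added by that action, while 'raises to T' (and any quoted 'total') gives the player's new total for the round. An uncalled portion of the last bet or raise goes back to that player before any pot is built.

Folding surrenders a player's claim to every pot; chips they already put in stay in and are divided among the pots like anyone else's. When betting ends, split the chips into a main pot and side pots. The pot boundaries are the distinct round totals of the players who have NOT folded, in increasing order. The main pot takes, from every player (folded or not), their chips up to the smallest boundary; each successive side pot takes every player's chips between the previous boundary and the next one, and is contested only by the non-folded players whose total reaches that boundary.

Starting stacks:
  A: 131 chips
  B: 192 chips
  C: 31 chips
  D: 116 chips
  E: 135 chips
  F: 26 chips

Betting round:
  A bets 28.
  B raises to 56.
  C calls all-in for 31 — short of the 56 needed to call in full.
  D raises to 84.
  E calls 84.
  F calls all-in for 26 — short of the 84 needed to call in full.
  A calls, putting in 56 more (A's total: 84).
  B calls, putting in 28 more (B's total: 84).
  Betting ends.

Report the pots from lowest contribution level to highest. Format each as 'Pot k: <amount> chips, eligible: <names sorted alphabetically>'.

Pot 1: 156 chips, eligible: A, B, C, D, E, F
Pot 2: 25 chips, eligible: A, B, C, D, E
Pot 3: 212 chips, eligible: A, B, D, E

Derivation:
Contributions: A=84, B=84, C=31, D=84, E=84, F=26
Pot levels (distinct totals of non-folded players): 26, 31, 84
Layer 1-26: 26 each from A, B, C, D, E, F = 26*6 = 156 chips; eligible A, B, C, D, E, F
Layer 27-31: 5 each from A, B, C, D, E = 5*5 = 25 chips; eligible A, B, C, D, E
Layer 32-84: 53 each from A, B, D, E = 53*4 = 212 chips; eligible A, B, D, E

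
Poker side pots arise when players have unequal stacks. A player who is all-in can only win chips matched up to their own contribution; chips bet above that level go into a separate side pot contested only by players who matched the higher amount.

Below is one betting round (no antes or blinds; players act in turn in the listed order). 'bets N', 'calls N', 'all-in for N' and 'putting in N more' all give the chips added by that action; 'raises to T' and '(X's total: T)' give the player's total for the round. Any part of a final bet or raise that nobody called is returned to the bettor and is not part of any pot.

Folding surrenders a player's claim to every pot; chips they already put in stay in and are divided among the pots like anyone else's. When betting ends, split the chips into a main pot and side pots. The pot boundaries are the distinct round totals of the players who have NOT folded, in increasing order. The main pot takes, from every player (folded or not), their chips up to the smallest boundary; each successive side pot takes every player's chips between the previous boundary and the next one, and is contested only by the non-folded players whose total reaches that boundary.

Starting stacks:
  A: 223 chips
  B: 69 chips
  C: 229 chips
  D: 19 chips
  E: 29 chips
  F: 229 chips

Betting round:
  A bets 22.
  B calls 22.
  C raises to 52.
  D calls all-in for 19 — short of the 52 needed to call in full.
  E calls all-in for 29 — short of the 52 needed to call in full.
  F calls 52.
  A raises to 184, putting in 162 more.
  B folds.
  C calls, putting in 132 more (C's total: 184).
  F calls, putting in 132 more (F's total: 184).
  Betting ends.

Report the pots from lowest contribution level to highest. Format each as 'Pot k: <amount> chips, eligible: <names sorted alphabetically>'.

Pot 1: 114 chips, eligible: A, C, D, E, F
Pot 2: 43 chips, eligible: A, C, E, F
Pot 3: 465 chips, eligible: A, C, F

Derivation:
Contributions: A=184, B=22, C=184, D=19, E=29, F=184
Folded: B
Pot levels (distinct totals of non-folded players): 19, 29, 184
Layer 1-19: 19 each from A, B, C, D, E, F = 19*6 = 114 chips; eligible A, C, D, E, F
Layer 20-29: A 10 + B 3 + C 10 + E 10 + F 10 = 43 chips; eligible A, C, E, F
Layer 30-184: 155 each from A, C, F = 155*3 = 465 chips; eligible A, C, F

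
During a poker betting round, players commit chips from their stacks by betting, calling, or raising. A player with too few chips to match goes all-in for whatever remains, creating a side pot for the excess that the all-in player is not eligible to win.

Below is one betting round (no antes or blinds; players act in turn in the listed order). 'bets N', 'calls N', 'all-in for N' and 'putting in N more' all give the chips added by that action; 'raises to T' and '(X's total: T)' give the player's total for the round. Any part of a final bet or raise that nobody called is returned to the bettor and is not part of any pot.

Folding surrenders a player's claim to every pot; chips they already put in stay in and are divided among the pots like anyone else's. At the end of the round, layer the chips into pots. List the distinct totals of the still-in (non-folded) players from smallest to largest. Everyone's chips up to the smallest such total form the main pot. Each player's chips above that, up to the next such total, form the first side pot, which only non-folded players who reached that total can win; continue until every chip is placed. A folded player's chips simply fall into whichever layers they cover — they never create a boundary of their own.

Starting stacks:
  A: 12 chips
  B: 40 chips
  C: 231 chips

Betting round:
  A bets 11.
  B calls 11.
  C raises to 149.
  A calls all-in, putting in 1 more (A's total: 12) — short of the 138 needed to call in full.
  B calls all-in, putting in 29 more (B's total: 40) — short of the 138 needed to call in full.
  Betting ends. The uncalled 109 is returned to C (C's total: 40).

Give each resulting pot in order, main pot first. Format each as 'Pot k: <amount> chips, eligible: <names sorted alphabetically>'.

Contributions (after 109 returned to C): A=12, B=40, C=40
Pot levels (distinct totals of non-folded players): 12, 40
Layer 1-12: 12 each from A, B, C = 12*3 = 36 chips; eligible A, B, C
Layer 13-40: 28 each from B, C = 28*2 = 56 chips; eligible B, C

Pot 1: 36 chips, eligible: A, B, C
Pot 2: 56 chips, eligible: B, C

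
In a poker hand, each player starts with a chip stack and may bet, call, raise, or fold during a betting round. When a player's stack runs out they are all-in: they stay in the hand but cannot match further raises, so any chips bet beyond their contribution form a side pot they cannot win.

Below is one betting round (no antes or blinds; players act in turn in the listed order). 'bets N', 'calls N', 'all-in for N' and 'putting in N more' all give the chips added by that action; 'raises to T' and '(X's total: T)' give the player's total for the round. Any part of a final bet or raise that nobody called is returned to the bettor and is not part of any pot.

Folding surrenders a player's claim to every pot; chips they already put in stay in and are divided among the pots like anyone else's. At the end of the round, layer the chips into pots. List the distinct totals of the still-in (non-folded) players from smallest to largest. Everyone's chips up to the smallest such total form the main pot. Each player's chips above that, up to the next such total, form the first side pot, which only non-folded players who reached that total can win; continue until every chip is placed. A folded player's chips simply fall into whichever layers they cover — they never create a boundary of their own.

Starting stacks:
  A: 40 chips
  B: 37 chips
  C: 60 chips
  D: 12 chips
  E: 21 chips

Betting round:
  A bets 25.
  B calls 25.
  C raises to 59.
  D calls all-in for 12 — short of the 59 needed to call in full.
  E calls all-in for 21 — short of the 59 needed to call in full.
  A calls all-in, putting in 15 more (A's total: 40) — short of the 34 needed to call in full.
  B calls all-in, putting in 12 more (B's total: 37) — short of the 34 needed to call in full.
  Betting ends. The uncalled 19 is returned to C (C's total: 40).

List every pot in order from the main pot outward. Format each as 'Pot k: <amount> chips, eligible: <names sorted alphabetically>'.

Contributions (after 19 returned to C): A=40, B=37, C=40, D=12, E=21
Pot levels (distinct totals of non-folded players): 12, 21, 37, 40
Layer 1-12: 12 each from A, B, C, D, E = 12*5 = 60 chips; eligible A, B, C, D, E
Layer 13-21: 9 each from A, B, C, E = 9*4 = 36 chips; eligible A, B, C, E
Layer 22-37: 16 each from A, B, C = 16*3 = 48 chips; eligible A, B, C
Layer 38-40: 3 each from A, C = 3*2 = 6 chips; eligible A, C

Pot 1: 60 chips, eligible: A, B, C, D, E
Pot 2: 36 chips, eligible: A, B, C, E
Pot 3: 48 chips, eligible: A, B, C
Pot 4: 6 chips, eligible: A, C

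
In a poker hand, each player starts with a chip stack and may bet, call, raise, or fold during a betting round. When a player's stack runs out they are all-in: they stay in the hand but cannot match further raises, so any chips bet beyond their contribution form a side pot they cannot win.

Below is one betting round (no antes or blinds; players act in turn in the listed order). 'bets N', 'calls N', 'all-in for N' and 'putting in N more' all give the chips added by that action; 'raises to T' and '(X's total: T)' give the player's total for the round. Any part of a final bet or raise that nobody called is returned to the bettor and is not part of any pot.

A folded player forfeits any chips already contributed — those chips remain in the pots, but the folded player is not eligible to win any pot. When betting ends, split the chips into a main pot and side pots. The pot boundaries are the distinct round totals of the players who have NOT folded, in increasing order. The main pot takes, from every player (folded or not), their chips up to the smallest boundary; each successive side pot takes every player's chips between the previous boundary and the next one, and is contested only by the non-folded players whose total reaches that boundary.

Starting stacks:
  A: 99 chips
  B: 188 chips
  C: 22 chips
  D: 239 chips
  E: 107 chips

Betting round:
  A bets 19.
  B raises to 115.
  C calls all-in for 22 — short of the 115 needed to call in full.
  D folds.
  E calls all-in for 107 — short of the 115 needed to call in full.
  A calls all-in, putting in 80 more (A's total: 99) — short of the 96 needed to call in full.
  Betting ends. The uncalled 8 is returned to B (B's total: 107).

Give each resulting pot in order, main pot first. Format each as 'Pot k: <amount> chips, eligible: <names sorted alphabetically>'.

Pot 1: 88 chips, eligible: A, B, C, E
Pot 2: 231 chips, eligible: A, B, E
Pot 3: 16 chips, eligible: B, E

Derivation:
Contributions (after 8 returned to B): A=99, B=107, C=22, E=107
Folded: D
Pot levels (distinct totals of non-folded players): 22, 99, 107
Layer 1-22: 22 each from A, B, C, E = 22*4 = 88 chips; eligible A, B, C, E
Layer 23-99: 77 each from A, B, E = 77*3 = 231 chips; eligible A, B, E
Layer 100-107: 8 each from B, E = 8*2 = 16 chips; eligible B, E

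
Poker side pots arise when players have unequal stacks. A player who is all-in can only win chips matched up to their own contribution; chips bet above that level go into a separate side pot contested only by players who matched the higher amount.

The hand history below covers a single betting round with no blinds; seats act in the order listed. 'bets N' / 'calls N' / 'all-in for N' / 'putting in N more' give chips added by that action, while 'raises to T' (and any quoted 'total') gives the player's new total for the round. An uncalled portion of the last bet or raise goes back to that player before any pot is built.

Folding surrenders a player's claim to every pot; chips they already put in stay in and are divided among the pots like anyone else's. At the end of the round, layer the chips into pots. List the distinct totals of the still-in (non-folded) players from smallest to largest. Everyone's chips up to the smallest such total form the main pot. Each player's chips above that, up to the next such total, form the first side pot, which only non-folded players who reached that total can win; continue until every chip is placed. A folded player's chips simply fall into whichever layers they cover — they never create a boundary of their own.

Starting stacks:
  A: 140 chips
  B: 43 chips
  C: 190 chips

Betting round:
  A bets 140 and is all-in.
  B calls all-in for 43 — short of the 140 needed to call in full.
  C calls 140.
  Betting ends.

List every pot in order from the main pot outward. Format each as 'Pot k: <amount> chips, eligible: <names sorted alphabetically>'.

Contributions: A=140, B=43, C=140
Pot levels (distinct totals of non-folded players): 43, 140
Layer 1-43: 43 each from A, B, C = 43*3 = 129 chips; eligible A, B, C
Layer 44-140: 97 each from A, C = 97*2 = 194 chips; eligible A, C

Pot 1: 129 chips, eligible: A, B, C
Pot 2: 194 chips, eligible: A, C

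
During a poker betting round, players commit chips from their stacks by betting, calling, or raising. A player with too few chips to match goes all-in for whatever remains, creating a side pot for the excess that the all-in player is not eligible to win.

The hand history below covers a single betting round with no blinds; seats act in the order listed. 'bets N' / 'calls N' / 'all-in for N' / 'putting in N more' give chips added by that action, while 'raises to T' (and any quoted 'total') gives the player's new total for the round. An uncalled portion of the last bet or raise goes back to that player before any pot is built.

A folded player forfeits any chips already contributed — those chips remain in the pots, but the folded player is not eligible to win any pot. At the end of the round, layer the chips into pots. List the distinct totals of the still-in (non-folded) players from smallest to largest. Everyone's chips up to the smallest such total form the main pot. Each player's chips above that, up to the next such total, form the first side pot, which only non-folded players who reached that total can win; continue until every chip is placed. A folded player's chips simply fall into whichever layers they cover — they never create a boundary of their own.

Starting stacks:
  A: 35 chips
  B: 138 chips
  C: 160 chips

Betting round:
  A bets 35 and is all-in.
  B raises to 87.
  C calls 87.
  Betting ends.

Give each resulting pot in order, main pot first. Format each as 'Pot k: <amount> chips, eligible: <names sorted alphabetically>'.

Pot 1: 105 chips, eligible: A, B, C
Pot 2: 104 chips, eligible: B, C

Derivation:
Contributions: A=35, B=87, C=87
Pot levels (distinct totals of non-folded players): 35, 87
Layer 1-35: 35 each from A, B, C = 35*3 = 105 chips; eligible A, B, C
Layer 36-87: 52 each from B, C = 52*2 = 104 chips; eligible B, C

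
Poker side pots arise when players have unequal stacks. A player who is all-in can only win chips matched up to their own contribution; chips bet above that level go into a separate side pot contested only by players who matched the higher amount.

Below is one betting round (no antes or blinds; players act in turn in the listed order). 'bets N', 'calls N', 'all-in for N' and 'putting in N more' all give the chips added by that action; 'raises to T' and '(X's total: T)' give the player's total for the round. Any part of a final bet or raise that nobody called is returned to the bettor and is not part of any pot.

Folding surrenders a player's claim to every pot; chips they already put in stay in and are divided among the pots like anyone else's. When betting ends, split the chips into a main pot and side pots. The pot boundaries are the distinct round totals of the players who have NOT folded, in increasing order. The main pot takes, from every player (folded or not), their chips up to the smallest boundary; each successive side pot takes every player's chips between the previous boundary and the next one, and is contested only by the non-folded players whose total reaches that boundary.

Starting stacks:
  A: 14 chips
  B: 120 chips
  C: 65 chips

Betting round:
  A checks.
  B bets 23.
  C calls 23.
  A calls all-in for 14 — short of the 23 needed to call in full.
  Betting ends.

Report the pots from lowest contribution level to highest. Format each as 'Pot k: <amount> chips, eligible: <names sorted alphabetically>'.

Pot 1: 42 chips, eligible: A, B, C
Pot 2: 18 chips, eligible: B, C

Derivation:
Contributions: A=14, B=23, C=23
Pot levels (distinct totals of non-folded players): 14, 23
Layer 1-14: 14 each from A, B, C = 14*3 = 42 chips; eligible A, B, C
Layer 15-23: 9 each from B, C = 9*2 = 18 chips; eligible B, C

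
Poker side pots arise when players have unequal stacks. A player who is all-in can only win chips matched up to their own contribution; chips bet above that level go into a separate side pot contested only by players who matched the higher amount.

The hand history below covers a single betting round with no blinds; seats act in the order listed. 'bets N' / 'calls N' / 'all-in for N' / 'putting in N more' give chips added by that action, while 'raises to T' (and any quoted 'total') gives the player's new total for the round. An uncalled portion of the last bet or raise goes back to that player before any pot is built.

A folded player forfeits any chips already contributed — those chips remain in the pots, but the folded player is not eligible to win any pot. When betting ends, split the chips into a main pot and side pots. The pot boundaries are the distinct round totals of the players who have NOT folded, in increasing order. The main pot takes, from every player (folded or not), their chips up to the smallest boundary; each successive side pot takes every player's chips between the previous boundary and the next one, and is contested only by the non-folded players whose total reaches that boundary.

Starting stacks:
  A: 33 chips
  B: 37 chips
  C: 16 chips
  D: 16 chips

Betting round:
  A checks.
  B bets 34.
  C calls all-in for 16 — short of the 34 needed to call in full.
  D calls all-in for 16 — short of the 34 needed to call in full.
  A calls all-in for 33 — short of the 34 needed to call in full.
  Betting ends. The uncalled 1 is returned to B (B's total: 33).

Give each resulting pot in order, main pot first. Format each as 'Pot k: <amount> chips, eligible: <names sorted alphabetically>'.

Pot 1: 64 chips, eligible: A, B, C, D
Pot 2: 34 chips, eligible: A, B

Derivation:
Contributions (after 1 returned to B): A=33, B=33, C=16, D=16
Pot levels (distinct totals of non-folded players): 16, 33
Layer 1-16: 16 each from A, B, C, D = 16*4 = 64 chips; eligible A, B, C, D
Layer 17-33: 17 each from A, B = 17*2 = 34 chips; eligible A, B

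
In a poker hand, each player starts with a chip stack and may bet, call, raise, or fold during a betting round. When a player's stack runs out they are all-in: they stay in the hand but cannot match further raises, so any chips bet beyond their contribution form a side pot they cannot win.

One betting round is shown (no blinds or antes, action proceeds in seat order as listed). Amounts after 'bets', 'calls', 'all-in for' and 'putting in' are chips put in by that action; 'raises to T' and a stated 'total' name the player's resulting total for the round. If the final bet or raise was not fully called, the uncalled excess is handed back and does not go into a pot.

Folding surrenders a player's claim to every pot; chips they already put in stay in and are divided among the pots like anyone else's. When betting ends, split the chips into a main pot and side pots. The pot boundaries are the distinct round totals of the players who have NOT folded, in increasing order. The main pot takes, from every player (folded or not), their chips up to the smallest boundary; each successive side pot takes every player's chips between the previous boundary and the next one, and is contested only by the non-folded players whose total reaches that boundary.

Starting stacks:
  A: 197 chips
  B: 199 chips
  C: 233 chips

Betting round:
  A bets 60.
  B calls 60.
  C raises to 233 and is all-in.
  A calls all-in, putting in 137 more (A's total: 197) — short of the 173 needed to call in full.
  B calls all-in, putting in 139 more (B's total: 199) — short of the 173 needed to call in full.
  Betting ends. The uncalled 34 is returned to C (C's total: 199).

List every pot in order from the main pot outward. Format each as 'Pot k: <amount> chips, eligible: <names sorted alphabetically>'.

Pot 1: 591 chips, eligible: A, B, C
Pot 2: 4 chips, eligible: B, C

Derivation:
Contributions (after 34 returned to C): A=197, B=199, C=199
Pot levels (distinct totals of non-folded players): 197, 199
Layer 1-197: 197 each from A, B, C = 197*3 = 591 chips; eligible A, B, C
Layer 198-199: 2 each from B, C = 2*2 = 4 chips; eligible B, C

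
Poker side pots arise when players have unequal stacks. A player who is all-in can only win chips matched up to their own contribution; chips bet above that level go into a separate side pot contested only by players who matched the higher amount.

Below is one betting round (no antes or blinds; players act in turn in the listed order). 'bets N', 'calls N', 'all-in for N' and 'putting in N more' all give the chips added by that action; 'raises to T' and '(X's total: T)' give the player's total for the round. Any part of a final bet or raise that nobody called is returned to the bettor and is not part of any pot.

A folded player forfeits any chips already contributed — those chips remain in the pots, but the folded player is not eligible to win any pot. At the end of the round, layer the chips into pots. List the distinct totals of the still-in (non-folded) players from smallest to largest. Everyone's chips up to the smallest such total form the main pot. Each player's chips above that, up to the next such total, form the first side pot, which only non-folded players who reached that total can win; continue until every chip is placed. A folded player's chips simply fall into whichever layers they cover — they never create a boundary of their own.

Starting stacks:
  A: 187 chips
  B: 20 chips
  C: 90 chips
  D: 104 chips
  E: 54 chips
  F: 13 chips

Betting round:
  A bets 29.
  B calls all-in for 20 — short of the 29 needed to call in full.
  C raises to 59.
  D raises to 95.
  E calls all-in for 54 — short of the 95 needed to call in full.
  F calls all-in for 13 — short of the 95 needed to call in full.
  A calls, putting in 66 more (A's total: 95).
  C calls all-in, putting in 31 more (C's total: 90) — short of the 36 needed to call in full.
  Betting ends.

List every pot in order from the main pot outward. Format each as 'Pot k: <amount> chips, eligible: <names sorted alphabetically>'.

Contributions: A=95, B=20, C=90, D=95, E=54, F=13
Pot levels (distinct totals of non-folded players): 13, 20, 54, 90, 95
Layer 1-13: 13 each from A, B, C, D, E, F = 13*6 = 78 chips; eligible A, B, C, D, E, F
Layer 14-20: 7 each from A, B, C, D, E = 7*5 = 35 chips; eligible A, B, C, D, E
Layer 21-54: 34 each from A, C, D, E = 34*4 = 136 chips; eligible A, C, D, E
Layer 55-90: 36 each from A, C, D = 36*3 = 108 chips; eligible A, C, D
Layer 91-95: 5 each from A, D = 5*2 = 10 chips; eligible A, D

Pot 1: 78 chips, eligible: A, B, C, D, E, F
Pot 2: 35 chips, eligible: A, B, C, D, E
Pot 3: 136 chips, eligible: A, C, D, E
Pot 4: 108 chips, eligible: A, C, D
Pot 5: 10 chips, eligible: A, D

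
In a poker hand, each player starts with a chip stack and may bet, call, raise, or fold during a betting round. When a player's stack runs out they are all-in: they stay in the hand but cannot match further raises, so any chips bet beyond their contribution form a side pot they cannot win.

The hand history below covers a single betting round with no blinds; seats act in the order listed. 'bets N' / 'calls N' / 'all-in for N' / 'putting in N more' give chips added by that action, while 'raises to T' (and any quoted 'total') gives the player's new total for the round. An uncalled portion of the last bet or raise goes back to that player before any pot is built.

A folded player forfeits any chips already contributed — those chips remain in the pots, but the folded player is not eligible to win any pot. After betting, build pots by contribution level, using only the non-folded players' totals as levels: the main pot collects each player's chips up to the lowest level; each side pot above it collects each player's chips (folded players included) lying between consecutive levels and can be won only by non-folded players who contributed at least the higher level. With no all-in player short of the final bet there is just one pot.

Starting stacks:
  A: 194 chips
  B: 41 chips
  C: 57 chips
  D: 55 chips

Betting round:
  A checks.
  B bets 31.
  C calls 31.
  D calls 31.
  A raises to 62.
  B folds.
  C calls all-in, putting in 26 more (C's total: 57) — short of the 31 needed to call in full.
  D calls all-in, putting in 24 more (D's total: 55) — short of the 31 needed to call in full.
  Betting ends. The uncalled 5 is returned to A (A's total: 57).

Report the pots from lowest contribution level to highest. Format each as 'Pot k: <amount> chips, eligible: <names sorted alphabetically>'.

Pot 1: 196 chips, eligible: A, C, D
Pot 2: 4 chips, eligible: A, C

Derivation:
Contributions (after 5 returned to A): A=57, B=31, C=57, D=55
Folded: B
Pot levels (distinct totals of non-folded players): 55, 57
Layer 1-55: A 55 + B 31 + C 55 + D 55 = 196 chips; eligible A, C, D
Layer 56-57: 2 each from A, C = 2*2 = 4 chips; eligible A, C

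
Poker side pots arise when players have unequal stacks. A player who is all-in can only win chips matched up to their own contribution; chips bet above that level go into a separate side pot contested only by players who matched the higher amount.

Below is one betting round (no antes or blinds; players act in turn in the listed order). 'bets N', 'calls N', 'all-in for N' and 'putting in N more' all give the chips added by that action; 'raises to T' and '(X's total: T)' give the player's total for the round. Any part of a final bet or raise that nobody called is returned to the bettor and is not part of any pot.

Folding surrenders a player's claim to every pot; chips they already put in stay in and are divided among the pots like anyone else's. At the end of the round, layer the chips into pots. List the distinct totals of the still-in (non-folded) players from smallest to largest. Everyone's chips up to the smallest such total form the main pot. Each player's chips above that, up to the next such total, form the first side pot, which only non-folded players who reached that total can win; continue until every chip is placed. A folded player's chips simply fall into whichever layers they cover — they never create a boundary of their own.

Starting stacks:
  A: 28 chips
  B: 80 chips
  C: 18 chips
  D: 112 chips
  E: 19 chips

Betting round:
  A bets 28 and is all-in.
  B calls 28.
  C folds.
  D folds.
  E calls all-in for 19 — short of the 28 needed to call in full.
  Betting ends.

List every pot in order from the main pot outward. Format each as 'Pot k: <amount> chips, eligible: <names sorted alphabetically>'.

Pot 1: 57 chips, eligible: A, B, E
Pot 2: 18 chips, eligible: A, B

Derivation:
Contributions: A=28, B=28, E=19
Folded: C, D
Pot levels (distinct totals of non-folded players): 19, 28
Layer 1-19: 19 each from A, B, E = 19*3 = 57 chips; eligible A, B, E
Layer 20-28: 9 each from A, B = 9*2 = 18 chips; eligible A, B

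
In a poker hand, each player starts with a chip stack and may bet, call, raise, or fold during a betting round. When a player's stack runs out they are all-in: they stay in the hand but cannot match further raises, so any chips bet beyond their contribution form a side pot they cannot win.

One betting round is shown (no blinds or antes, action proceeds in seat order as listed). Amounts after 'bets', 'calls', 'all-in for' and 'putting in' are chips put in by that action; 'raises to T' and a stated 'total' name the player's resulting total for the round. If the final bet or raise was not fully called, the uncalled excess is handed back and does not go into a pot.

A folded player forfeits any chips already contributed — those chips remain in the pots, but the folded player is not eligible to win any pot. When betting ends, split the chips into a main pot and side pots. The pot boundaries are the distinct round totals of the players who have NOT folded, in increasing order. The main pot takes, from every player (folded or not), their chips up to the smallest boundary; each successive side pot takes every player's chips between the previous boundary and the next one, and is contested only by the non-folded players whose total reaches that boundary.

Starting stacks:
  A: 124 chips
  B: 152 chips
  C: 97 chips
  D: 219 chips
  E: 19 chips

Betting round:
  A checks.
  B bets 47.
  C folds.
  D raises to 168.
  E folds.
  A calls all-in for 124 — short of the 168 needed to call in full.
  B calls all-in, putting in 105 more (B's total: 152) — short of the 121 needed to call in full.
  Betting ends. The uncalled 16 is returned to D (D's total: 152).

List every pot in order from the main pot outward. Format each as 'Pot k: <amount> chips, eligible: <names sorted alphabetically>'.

Contributions (after 16 returned to D): A=124, B=152, D=152
Folded: C, E
Pot levels (distinct totals of non-folded players): 124, 152
Layer 1-124: 124 each from A, B, D = 124*3 = 372 chips; eligible A, B, D
Layer 125-152: 28 each from B, D = 28*2 = 56 chips; eligible B, D

Pot 1: 372 chips, eligible: A, B, D
Pot 2: 56 chips, eligible: B, D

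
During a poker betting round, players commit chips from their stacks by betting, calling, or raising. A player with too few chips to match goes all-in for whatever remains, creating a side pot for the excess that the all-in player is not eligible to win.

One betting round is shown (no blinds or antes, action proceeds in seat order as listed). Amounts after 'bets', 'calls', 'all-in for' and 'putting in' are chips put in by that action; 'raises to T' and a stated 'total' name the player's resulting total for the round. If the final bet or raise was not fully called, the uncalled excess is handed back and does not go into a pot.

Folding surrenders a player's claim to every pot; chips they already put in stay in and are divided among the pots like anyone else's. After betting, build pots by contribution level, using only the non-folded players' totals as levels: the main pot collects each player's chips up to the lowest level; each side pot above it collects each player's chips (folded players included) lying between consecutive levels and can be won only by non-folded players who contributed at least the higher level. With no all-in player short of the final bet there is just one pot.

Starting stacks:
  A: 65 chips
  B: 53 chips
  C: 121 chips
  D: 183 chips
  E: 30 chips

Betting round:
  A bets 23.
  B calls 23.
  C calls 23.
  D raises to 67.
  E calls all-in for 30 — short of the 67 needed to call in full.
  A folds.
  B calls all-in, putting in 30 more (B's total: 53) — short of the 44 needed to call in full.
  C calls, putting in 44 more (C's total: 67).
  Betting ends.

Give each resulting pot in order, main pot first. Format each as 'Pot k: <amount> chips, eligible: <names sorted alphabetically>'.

Contributions: A=23, B=53, C=67, D=67, E=30
Folded: A
Pot levels (distinct totals of non-folded players): 30, 53, 67
Layer 1-30: A 23 + B 30 + C 30 + D 30 + E 30 = 143 chips; eligible B, C, D, E
Layer 31-53: 23 each from B, C, D = 23*3 = 69 chips; eligible B, C, D
Layer 54-67: 14 each from C, D = 14*2 = 28 chips; eligible C, D

Pot 1: 143 chips, eligible: B, C, D, E
Pot 2: 69 chips, eligible: B, C, D
Pot 3: 28 chips, eligible: C, D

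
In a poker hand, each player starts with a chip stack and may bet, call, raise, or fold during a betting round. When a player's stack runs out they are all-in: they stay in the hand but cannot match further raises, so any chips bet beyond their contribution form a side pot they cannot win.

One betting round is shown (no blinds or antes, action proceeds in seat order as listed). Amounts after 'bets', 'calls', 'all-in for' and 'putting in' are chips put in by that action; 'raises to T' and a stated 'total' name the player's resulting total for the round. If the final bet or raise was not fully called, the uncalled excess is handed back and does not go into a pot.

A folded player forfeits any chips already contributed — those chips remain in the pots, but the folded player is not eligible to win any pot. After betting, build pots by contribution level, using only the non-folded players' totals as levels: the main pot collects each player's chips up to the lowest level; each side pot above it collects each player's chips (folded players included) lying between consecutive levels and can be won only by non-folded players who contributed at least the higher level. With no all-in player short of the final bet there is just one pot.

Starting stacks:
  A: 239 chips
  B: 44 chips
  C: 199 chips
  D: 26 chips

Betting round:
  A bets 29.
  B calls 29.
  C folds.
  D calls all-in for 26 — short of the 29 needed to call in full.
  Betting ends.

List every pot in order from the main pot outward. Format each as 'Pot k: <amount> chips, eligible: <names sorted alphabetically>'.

Contributions: A=29, B=29, D=26
Folded: C
Pot levels (distinct totals of non-folded players): 26, 29
Layer 1-26: 26 each from A, B, D = 26*3 = 78 chips; eligible A, B, D
Layer 27-29: 3 each from A, B = 3*2 = 6 chips; eligible A, B

Pot 1: 78 chips, eligible: A, B, D
Pot 2: 6 chips, eligible: A, B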